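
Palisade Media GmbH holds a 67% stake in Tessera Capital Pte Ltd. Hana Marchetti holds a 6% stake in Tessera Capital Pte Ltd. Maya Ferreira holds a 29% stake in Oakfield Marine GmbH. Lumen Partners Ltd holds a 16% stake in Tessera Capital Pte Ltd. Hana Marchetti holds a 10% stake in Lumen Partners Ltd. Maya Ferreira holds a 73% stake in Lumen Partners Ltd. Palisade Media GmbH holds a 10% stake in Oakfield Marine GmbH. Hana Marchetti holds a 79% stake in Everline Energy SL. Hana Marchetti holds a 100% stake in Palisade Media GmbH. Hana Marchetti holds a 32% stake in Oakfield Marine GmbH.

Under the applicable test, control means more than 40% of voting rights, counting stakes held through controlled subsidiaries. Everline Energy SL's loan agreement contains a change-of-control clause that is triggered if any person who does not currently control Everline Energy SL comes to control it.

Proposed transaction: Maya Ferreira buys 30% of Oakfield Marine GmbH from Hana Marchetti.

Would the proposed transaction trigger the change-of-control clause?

No

The purchase adds only to Maya's holdings (Hana's stake shrinks), so Maya is the only person who could newly come to control Everline.
Maya holds 73% of Lumen, so Maya controls Lumen.
Neither Maya nor any entity Maya controls holds any voting interest in Everline.
So before the transaction, Maya does not control Everline.
After the purchase, Maya's direct stake in Oakfield rises to 29% + 30% = 59%, and Hana's stake falls to 2%.
Maya holds 59% of Oakfield, so Maya controls Oakfield.
After the transaction, neither Maya nor any entity Maya controls holds a voting interest in Everline, so Maya still does not control it.
No new person acquires control, so the clause is not triggered.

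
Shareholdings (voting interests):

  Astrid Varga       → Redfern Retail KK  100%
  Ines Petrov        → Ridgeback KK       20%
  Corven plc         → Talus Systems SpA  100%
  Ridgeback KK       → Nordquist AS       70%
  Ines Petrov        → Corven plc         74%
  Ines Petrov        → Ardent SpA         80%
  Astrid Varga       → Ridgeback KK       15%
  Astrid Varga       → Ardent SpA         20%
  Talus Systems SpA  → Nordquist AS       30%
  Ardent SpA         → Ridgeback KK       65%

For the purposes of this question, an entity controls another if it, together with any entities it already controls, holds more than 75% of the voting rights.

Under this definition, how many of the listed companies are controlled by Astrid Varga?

Astrid holds 100% of Redfern, so Astrid controls Redfern.
No other company's threshold is met.
Astrid controls 1 company.

1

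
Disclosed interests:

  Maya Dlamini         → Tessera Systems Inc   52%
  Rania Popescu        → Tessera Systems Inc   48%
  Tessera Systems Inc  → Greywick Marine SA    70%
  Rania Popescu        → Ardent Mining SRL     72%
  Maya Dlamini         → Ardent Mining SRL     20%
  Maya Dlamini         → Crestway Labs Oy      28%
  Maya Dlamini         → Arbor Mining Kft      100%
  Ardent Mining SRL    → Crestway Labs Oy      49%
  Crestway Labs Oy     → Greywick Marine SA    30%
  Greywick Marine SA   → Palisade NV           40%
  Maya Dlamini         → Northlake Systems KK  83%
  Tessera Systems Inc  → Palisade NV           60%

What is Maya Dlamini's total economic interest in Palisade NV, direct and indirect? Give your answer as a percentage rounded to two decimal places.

Maya reaches Palisade along 4 paths.
Via Tessera: 52% × 60% = 31.2%.
Via Tessera → Greywick: 52% × 70% × 40% = 14.56%.
Via Crestway → Greywick: 28% × 30% × 40% = 3.36%.
Via Ardent → Crestway → Greywick: 20% × 49% × 30% × 40% = 1.176%.
Total: 31.2% + 14.56% + 3.36% + 1.176% = 50.296%.
Rounded: 50.30%.

50.30%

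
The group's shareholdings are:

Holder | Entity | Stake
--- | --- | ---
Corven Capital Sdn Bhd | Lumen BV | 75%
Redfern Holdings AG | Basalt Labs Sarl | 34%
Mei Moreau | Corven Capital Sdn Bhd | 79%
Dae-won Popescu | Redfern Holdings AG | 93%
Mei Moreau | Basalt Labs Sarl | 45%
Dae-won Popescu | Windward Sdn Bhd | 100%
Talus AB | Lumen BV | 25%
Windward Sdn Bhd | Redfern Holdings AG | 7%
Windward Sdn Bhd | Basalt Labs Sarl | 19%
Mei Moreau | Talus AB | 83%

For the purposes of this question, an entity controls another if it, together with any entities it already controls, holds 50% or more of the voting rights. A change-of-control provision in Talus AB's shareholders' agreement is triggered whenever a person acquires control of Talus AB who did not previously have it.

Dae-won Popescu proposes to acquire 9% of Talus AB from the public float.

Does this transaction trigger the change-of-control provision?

No

The purchase changes only Dae-won's holdings, so Dae-won is the only person who could newly come to control Talus.
Dae-won holds 100% of Windward, so Dae-won controls Windward.
Dae-won and Windward together hold 93% + 7% = 100% of Redfern, so Dae-won controls Redfern.
Redfern and Windward together hold 34% + 19% = 53% of Basalt, so Dae-won controls Basalt.
Neither Dae-won nor any entity Dae-won controls holds any voting interest in Talus.
So before the transaction, Dae-won does not control Talus.
After the purchase, Dae-won holds 9% of Talus directly.
After the transaction, Dae-won's side holds 9% of Talus, not ≥ 50%, so Dae-won still does not control Talus.
No new person acquires control, so the clause is not triggered.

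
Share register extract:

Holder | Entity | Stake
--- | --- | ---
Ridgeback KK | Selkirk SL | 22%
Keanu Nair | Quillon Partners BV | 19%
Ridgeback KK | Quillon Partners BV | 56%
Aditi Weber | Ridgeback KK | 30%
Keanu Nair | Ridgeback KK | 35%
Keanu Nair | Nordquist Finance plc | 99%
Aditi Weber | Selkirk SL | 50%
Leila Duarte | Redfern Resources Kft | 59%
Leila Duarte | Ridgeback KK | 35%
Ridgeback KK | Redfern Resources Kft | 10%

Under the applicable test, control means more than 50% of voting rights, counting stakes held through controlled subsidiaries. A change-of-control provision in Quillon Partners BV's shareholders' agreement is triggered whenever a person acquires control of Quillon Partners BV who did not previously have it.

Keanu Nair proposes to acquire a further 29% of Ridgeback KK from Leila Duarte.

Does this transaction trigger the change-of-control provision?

The purchase adds only to Keanu's holdings (Leila's stake shrinks), so Keanu is the only person who could newly come to control Quillon.
Keanu holds 99% of Nordquist, so Keanu controls Nordquist.
In Quillon, Keanu's side holds only 19%, not > 50%.
So before the transaction, Keanu does not control Quillon.
After the purchase, Keanu's direct stake in Ridgeback rises to 35% + 29% = 64%, and Leila's stake falls to 6%.
Keanu holds 64% of Ridgeback, so Keanu controls Ridgeback.
Ridgeback and Keanu together hold 56% + 19% = 75% of Quillon, so Keanu controls Quillon.
Keanu did not control Quillon before and does after, so the clause is triggered.

Yes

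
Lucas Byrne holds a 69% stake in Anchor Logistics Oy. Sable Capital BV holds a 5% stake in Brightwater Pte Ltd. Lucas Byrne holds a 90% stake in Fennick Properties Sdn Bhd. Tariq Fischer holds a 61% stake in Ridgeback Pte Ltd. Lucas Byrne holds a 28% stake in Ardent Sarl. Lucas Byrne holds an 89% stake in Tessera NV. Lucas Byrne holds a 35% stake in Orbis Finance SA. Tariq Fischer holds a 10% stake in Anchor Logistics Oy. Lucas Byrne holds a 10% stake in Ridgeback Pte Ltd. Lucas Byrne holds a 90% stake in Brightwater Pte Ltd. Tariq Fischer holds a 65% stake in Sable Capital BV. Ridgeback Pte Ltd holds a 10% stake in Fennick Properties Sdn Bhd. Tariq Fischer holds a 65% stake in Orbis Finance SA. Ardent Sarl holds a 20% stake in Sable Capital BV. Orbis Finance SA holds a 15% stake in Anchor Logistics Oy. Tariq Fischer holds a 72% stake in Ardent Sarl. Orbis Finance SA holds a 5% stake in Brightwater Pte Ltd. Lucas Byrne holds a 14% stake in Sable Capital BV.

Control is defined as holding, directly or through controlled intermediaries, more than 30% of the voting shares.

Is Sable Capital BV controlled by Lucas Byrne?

Lucas holds 35% of Orbis, so Lucas controls Orbis.
Lucas holds 90% of Fennick, so Lucas controls Fennick.
Lucas holds 89% of Tessera, so Lucas controls Tessera.
Lucas and Orbis together hold 69% + 15% = 84% of Anchor, so Lucas controls Anchor.
Orbis and Lucas together hold 5% + 90% = 95% of Brightwater, so Lucas controls Brightwater.
In Sable, Lucas's side holds only 14%, not > 30%.
So Lucas does not control Sable.

No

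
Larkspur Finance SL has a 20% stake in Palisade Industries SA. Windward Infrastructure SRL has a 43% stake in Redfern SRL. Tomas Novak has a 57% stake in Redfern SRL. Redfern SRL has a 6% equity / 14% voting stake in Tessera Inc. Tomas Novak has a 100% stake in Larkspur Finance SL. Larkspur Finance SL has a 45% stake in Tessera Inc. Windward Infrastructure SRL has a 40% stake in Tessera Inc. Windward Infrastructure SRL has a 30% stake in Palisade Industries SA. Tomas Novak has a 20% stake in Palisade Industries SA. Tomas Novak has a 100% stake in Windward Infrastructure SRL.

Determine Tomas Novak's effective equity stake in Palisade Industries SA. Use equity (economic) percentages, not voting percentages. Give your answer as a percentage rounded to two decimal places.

Tomas reaches Palisade along 3 paths.
Via Windward: 100% × 30% = 30%.
Via Larkspur: 100% × 20% = 20%.
Direct stake: 20% = 20%.
Total: 30% + 20% + 20% = 70%.
Rounded: 70.00%.

70.00%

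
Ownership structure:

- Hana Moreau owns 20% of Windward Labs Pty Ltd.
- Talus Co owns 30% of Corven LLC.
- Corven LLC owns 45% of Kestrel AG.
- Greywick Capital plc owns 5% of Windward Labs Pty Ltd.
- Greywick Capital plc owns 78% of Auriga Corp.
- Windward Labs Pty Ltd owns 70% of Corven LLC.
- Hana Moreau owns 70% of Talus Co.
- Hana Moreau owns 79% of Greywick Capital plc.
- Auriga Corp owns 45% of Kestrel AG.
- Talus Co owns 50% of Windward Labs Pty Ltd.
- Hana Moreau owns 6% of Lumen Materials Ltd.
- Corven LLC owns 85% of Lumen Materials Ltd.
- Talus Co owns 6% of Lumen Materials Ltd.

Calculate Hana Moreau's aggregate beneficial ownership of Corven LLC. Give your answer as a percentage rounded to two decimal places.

Hana reaches Corven along 4 paths.
Via Talus: 70% × 30% = 21%.
Via Windward: 20% × 70% = 14%.
Via Talus → Windward: 70% × 50% × 70% = 24.5%.
Via Greywick → Windward: 79% × 5% × 70% = 2.765%.
Total: 21% + 14% + 24.5% + 2.765% = 62.265%.
Rounded: 62.27%.

62.27%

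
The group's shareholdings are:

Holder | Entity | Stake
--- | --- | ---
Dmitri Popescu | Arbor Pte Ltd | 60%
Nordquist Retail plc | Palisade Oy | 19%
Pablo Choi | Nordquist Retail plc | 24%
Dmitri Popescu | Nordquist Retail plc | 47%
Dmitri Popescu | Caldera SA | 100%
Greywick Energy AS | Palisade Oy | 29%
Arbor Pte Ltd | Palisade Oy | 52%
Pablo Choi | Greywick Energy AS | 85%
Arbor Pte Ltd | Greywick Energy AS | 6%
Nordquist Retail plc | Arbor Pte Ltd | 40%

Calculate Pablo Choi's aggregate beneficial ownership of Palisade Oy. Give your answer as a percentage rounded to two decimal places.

Pablo reaches Palisade along 4 paths.
Via Nordquist: 24% × 19% = 4.56%.
Via Greywick: 85% × 29% = 24.65%.
Via Nordquist → Arbor → Greywick: 24% × 40% × 6% × 29% = 0.16704%.
Via Nordquist → Arbor: 24% × 40% × 52% = 4.992%.
Total: 4.56% + 24.65% + 0.16704% + 4.992% = 34.36904%.
Rounded: 34.37%.

34.37%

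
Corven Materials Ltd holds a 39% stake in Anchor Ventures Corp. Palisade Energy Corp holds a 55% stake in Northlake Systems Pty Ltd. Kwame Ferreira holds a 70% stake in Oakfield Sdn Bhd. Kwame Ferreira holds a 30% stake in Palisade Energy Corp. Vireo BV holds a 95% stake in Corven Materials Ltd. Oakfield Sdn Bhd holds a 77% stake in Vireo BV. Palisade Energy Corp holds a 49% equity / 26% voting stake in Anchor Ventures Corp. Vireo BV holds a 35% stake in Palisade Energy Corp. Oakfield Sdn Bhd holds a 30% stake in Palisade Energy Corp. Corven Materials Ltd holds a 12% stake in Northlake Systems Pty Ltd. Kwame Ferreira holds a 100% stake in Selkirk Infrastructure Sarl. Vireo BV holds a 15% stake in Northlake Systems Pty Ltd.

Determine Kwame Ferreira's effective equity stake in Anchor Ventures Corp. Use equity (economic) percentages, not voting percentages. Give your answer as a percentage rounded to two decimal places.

54.20%

Kwame reaches Anchor along 4 paths.
Via Oakfield → Palisade: 70% × 30% × 49% = 10.29%.
Via Oakfield → Vireo → Palisade: 70% × 77% × 35% × 49% = 9.24385%.
Via Palisade: 30% × 49% = 14.7%.
Via Oakfield → Vireo → Corven: 70% × 77% × 95% × 39% = 19.96995%.
Total: 10.29% + 9.24385% + 14.7% + 19.96995% = 54.2038%.
Rounded: 54.20%.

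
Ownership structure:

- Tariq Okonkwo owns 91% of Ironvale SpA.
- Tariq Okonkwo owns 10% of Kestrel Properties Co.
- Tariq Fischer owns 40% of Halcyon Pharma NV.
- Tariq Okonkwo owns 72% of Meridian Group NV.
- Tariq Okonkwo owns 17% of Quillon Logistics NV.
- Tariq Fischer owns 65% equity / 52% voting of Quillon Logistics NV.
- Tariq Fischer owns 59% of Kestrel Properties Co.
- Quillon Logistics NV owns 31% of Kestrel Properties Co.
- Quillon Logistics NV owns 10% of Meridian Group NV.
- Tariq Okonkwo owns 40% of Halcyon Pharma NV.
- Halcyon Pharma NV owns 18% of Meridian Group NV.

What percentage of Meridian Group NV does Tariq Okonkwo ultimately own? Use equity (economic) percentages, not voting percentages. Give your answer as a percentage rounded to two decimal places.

Tariq Okonkwo reaches Meridian along 3 paths.
Direct stake: 72% = 72%.
Via Quillon: 17% × 10% = 1.7%.
Via Halcyon: 40% × 18% = 7.2%.
Total: 72% + 1.7% + 7.2% = 80.9%.
Rounded: 80.90%.

80.90%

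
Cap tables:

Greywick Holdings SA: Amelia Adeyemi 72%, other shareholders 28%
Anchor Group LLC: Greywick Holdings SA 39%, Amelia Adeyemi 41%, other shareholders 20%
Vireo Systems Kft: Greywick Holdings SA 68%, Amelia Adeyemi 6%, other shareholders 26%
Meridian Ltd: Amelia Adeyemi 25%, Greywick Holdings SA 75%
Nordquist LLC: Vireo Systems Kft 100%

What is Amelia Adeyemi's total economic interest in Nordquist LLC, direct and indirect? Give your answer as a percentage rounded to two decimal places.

Amelia reaches Nordquist along 2 paths.
Via Greywick → Vireo: 72% × 68% × 100% = 48.96%.
Via Vireo: 6% × 100% = 6%.
Total: 48.96% + 6% = 54.96%.

54.96%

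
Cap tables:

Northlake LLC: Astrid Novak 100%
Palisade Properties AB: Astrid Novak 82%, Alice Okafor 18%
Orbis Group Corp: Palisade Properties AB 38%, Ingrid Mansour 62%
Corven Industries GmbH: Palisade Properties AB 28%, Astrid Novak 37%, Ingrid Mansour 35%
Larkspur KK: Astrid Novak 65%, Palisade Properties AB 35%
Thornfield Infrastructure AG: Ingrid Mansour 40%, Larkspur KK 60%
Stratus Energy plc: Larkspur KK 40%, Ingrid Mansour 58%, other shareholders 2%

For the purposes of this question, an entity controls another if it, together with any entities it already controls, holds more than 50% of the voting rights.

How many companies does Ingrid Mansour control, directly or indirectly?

Ingrid holds 62% of Orbis, so Ingrid controls Orbis.
Ingrid holds 58% of Stratus, so Ingrid controls Stratus.
No other company's threshold is met.
Ingrid controls 2 companies.

2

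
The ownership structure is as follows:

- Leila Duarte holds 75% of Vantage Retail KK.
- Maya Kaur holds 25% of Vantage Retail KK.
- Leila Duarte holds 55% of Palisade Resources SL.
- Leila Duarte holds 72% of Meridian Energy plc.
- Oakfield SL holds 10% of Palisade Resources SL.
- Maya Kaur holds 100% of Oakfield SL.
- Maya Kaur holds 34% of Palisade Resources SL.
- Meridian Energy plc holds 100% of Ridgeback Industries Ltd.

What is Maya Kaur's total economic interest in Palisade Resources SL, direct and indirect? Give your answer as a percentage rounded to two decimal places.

44.00%

Maya reaches Palisade along 2 paths.
Via Oakfield: 100% × 10% = 10%.
Direct stake: 34% = 34%.
Total: 10% + 34% = 44%.
Rounded: 44.00%.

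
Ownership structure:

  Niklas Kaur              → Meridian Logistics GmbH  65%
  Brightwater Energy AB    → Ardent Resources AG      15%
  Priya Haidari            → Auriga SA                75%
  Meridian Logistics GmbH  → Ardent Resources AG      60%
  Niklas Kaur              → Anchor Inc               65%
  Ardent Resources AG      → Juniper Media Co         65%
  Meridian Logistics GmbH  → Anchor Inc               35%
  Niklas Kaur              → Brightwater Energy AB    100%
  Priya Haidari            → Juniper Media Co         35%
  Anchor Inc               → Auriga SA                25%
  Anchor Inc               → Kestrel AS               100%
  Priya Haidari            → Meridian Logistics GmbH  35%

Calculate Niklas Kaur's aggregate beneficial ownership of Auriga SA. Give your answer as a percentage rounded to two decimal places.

21.94%

Niklas reaches Auriga along 2 paths.
Via Anchor: 65% × 25% = 16.25%.
Via Meridian → Anchor: 65% × 35% × 25% = 5.6875%.
Total: 16.25% + 5.6875% = 21.9375%.
Rounded: 21.94%.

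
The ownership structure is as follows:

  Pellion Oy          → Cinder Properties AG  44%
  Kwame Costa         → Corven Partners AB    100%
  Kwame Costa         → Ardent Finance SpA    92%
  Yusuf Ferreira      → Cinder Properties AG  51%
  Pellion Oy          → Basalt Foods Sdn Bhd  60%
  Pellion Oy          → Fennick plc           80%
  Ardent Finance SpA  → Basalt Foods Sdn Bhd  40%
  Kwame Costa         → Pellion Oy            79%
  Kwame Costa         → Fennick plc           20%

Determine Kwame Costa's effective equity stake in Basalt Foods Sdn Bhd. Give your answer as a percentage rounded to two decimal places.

84.20%

Kwame reaches Basalt along 2 paths.
Via Ardent: 92% × 40% = 36.8%.
Via Pellion: 79% × 60% = 47.4%.
Total: 36.8% + 47.4% = 84.2%.
Rounded: 84.20%.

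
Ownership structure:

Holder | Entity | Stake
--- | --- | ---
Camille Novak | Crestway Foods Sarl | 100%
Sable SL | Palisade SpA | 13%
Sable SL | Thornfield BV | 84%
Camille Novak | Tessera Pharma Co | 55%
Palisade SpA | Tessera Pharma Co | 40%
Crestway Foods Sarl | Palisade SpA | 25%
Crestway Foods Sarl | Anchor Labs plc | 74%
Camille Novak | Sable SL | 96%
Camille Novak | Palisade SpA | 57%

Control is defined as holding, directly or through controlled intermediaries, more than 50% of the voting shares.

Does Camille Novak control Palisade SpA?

Camille holds 96% of Sable, so Camille controls Sable.
Camille holds 100% of Crestway, so Camille controls Crestway.
Crestway and Sable and Camille together hold 25% + 13% + 57% = 95% of Palisade, so Camille controls Palisade.

Yes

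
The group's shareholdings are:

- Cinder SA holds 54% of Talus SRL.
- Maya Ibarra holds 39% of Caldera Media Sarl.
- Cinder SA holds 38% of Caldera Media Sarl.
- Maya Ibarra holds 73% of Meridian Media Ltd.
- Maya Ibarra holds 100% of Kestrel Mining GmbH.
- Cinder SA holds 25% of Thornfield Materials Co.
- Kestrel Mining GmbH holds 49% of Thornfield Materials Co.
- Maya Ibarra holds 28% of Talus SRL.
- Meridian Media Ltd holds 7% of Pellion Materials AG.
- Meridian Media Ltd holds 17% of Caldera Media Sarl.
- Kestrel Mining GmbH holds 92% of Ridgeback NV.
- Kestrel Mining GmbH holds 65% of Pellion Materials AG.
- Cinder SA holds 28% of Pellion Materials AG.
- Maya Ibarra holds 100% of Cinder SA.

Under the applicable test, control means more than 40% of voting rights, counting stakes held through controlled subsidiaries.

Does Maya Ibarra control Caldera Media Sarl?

Maya holds 73% of Meridian, so Maya controls Meridian.
Maya holds 100% of Cinder, so Maya controls Cinder.
Cinder and Maya and Meridian together hold 38% + 39% + 17% = 94% of Caldera, so Maya controls Caldera.

Yes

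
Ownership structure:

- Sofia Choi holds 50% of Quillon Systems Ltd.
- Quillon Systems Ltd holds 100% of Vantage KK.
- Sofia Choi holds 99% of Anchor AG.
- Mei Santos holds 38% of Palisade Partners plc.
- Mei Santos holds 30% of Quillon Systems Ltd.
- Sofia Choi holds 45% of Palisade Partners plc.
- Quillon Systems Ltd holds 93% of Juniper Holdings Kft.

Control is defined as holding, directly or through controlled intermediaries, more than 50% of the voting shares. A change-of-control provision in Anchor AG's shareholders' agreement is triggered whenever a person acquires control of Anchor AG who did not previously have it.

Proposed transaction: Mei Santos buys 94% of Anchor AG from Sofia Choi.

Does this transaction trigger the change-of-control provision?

Yes

The purchase adds only to Mei's holdings (Sofia's stake shrinks), so Mei is the only person who could newly come to control Anchor.
Mei's largest direct stake is 38% in Palisade, which does not meet the threshold, so Mei controls no company.
Neither Mei nor any entity Mei controls holds any voting interest in Anchor.
So before the transaction, Mei does not control Anchor.
After the purchase, Mei holds 94% of Anchor directly, and Sofia's stake falls to 5%.
Mei holds 94% of Anchor, so Mei controls Anchor.
Mei did not control Anchor before and does after, so the clause is triggered.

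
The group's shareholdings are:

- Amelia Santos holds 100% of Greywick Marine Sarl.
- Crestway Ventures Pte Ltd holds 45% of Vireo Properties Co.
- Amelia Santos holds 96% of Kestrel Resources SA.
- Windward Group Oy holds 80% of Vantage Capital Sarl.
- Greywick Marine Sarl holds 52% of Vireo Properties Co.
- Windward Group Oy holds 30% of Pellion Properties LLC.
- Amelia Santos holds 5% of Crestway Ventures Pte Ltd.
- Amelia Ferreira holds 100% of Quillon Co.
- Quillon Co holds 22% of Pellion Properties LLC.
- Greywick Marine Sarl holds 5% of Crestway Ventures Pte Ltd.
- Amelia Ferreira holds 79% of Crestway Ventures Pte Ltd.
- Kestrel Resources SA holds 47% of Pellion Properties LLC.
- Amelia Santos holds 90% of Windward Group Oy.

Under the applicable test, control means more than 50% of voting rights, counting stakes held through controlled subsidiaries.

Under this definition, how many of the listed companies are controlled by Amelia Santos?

Amelia Santos holds 100% of Greywick, so Amelia Santos controls Greywick.
Greywick holds 52% of Vireo, so Amelia Santos controls Vireo.
Amelia Santos holds 90% of Windward, so Amelia Santos controls Windward.
Windward holds 80% of Vantage, so Amelia Santos controls Vantage.
Amelia Santos holds 96% of Kestrel, so Amelia Santos controls Kestrel.
Kestrel and Windward together hold 47% + 30% = 77% of Pellion, so Amelia Santos controls Pellion.
No other company's threshold is met.
Amelia Santos controls 6 companies.

6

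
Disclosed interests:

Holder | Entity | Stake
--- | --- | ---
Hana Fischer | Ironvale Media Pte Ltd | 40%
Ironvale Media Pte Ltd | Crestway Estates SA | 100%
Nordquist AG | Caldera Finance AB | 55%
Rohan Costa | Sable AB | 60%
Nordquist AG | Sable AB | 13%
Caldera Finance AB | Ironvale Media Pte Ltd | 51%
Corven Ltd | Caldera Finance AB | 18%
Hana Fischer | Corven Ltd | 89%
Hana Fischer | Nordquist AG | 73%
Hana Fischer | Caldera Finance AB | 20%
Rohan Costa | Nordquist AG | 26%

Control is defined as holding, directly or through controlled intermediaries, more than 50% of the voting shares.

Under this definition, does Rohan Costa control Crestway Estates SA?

No

Rohan holds 60% of Sable, so Rohan controls Sable.
Neither Rohan nor any entity Rohan controls holds any voting interest in Crestway.
So Rohan does not control Crestway.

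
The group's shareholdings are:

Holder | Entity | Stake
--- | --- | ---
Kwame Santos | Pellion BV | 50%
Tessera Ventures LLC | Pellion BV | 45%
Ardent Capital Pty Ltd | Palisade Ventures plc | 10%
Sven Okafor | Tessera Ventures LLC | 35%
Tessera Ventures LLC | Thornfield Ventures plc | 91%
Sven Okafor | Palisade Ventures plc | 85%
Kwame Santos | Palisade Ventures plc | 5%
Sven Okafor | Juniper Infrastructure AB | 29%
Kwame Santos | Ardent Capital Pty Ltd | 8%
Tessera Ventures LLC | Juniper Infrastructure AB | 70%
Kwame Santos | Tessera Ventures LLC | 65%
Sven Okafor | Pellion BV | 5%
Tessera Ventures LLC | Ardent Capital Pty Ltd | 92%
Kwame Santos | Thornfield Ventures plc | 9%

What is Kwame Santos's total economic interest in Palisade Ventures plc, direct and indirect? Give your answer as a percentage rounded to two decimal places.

Kwame reaches Palisade along 3 paths.
Via Tessera → Ardent: 65% × 92% × 10% = 5.98%.
Via Ardent: 8% × 10% = 0.8%.
Direct stake: 5% = 5%.
Total: 5.98% + 0.8% + 5% = 11.78%.

11.78%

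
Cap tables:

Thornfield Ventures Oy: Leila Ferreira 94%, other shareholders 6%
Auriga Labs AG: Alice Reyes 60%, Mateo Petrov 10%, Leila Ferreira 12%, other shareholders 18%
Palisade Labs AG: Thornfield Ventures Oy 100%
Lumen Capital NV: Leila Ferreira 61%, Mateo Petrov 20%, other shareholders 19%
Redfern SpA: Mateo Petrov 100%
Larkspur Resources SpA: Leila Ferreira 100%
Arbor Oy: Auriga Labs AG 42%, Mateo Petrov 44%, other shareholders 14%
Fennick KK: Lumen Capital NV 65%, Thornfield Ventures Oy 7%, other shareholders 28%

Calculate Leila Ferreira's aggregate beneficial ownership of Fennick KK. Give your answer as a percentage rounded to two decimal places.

46.23%

Leila reaches Fennick along 2 paths.
Via Lumen: 61% × 65% = 39.65%.
Via Thornfield: 94% × 7% = 6.58%.
Total: 39.65% + 6.58% = 46.23%.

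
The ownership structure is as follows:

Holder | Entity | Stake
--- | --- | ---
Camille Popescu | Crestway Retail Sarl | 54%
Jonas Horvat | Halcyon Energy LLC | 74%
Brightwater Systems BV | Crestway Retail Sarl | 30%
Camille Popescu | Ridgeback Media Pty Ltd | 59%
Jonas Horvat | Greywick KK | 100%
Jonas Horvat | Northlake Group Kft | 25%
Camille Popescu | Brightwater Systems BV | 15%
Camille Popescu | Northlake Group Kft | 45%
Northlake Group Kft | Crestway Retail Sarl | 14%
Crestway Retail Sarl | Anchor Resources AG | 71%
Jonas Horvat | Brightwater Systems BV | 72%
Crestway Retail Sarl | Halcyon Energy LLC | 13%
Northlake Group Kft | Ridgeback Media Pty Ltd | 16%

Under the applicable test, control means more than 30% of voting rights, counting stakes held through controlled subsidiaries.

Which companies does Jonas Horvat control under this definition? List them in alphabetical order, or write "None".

Jonas holds 72% of Brightwater, so Jonas controls Brightwater.
Jonas holds 100% of Greywick, so Jonas controls Greywick.
Jonas holds 74% of Halcyon, so Jonas controls Halcyon.
No other company's threshold is met.

Brightwater Systems BV, Greywick KK, Halcyon Energy LLC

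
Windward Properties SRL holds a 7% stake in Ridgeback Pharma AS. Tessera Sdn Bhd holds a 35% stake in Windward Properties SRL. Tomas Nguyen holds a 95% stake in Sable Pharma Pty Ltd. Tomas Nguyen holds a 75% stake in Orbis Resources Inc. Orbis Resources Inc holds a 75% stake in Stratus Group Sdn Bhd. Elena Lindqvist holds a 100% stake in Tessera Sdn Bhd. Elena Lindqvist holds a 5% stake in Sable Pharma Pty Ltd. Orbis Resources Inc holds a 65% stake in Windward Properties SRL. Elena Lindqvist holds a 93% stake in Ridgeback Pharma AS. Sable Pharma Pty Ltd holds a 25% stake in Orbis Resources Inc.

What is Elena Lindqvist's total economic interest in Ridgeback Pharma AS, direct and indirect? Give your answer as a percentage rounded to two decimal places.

95.51%

Elena reaches Ridgeback along 3 paths.
Via Sable → Orbis → Windward: 5% × 25% × 65% × 7% = 0.056875%.
Via Tessera → Windward: 100% × 35% × 7% = 2.45%.
Direct stake: 93% = 93%.
Total: 0.056875% + 2.45% + 93% = 95.506875%.
Rounded: 95.51%.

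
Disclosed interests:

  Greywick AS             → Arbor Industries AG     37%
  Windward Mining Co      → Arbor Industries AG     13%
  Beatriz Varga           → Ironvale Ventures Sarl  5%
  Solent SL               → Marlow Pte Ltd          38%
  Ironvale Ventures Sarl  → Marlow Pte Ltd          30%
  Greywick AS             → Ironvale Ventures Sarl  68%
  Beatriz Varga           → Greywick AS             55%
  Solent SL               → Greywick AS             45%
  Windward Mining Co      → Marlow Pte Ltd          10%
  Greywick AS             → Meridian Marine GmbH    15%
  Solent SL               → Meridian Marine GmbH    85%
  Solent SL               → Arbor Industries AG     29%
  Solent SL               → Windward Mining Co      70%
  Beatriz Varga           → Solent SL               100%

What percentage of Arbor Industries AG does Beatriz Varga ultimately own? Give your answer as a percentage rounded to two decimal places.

Beatriz reaches Arbor along 4 paths.
Via Greywick: 55% × 37% = 20.35%.
Via Solent → Greywick: 100% × 45% × 37% = 16.65%.
Via Solent → Windward: 100% × 70% × 13% = 9.1%.
Via Solent: 100% × 29% = 29%.
Total: 20.35% + 16.65% + 9.1% + 29% = 75.1%.
Rounded: 75.10%.

75.10%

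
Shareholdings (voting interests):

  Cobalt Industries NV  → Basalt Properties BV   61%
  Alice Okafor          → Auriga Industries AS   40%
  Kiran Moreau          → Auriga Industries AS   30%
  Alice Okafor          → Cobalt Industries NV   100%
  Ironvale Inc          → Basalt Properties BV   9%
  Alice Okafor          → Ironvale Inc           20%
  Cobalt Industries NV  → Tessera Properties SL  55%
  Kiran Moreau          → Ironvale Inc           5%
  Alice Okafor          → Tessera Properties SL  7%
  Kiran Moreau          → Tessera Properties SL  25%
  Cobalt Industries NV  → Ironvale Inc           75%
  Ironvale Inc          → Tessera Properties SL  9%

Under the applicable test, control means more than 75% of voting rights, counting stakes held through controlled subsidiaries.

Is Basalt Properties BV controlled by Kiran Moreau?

Kiran's largest direct stake is 30% in Auriga, which does not meet the threshold, so Kiran controls no company.
Neither Kiran nor any entity Kiran controls holds any voting interest in Basalt.
So Kiran does not control Basalt.

No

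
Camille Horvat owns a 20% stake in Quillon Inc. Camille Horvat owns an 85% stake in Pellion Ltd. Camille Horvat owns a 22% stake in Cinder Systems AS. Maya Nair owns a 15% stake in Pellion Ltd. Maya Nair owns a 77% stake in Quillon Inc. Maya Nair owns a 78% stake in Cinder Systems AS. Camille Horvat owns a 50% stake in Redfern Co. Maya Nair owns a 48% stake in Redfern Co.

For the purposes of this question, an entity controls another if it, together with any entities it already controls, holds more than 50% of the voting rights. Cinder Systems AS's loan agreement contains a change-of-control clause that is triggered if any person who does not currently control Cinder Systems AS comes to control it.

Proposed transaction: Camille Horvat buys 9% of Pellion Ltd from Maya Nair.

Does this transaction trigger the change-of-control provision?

No

The purchase adds only to Camille's holdings (Maya's stake shrinks), so Camille is the only person who could newly come to control Cinder.
Camille holds 85% of Pellion, so Camille controls Pellion.
In Cinder, Camille's side holds only 22%, not > 50%.
So before the transaction, Camille does not control Cinder.
After the purchase, Camille's direct stake in Pellion rises to 85% + 9% = 94%, and Maya's stake falls to 6%.
Camille holds 94% of Pellion, so Camille controls Pellion.
After the transaction, Camille's side holds 22% of Cinder, not > 50%, so Camille still does not control Cinder.
No new person acquires control, so the clause is not triggered.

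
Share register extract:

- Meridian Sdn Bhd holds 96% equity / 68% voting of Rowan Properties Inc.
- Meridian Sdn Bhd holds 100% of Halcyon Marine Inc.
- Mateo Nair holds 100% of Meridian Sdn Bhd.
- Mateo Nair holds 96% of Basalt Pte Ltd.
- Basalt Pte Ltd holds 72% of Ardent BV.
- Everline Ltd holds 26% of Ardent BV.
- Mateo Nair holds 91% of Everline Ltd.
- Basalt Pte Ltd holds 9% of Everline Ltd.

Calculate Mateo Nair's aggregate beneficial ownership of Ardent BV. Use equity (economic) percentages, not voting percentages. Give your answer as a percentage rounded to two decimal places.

Mateo reaches Ardent along 3 paths.
Via Basalt: 96% × 72% = 69.12%.
Via Basalt → Everline: 96% × 9% × 26% = 2.2464%.
Via Everline: 91% × 26% = 23.66%.
Total: 69.12% + 2.2464% + 23.66% = 95.0264%.
Rounded: 95.03%.

95.03%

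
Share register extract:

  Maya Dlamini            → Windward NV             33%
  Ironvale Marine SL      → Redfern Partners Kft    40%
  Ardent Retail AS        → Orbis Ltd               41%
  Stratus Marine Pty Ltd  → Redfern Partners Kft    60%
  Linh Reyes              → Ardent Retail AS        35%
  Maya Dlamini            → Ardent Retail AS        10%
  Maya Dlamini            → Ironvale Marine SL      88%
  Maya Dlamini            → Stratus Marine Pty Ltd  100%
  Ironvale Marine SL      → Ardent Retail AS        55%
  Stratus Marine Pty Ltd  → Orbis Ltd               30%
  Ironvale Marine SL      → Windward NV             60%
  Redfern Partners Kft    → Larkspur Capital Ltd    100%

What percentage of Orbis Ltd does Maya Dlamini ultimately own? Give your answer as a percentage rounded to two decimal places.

Maya reaches Orbis along 3 paths.
Via Stratus: 100% × 30% = 30%.
Via Ironvale → Ardent: 88% × 55% × 41% = 19.844%.
Via Ardent: 10% × 41% = 4.1%.
Total: 30% + 19.844% + 4.1% = 53.944%.
Rounded: 53.94%.

53.94%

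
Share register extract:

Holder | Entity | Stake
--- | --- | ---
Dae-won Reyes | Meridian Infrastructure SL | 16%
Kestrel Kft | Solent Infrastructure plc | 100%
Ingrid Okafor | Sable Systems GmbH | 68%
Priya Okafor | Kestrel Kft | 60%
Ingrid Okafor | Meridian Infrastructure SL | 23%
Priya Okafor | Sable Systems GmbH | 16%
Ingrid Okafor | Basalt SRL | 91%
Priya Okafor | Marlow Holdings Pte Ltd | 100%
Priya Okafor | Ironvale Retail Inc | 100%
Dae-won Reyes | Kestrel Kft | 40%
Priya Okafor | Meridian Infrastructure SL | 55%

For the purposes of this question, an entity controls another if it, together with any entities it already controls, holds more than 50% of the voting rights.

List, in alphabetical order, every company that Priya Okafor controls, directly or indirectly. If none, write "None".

Ironvale Retail Inc, Kestrel Kft, Marlow Holdings Pte Ltd, Meridian Infrastructure SL, Solent Infrastructure plc

Priya holds 60% of Kestrel, so Priya controls Kestrel.
Priya holds 55% of Meridian, so Priya controls Meridian.
Priya holds 100% of Marlow, so Priya controls Marlow.
Priya holds 100% of Ironvale, so Priya controls Ironvale.
Kestrel holds 100% of Solent, so Priya controls Solent.
No other company's threshold is met.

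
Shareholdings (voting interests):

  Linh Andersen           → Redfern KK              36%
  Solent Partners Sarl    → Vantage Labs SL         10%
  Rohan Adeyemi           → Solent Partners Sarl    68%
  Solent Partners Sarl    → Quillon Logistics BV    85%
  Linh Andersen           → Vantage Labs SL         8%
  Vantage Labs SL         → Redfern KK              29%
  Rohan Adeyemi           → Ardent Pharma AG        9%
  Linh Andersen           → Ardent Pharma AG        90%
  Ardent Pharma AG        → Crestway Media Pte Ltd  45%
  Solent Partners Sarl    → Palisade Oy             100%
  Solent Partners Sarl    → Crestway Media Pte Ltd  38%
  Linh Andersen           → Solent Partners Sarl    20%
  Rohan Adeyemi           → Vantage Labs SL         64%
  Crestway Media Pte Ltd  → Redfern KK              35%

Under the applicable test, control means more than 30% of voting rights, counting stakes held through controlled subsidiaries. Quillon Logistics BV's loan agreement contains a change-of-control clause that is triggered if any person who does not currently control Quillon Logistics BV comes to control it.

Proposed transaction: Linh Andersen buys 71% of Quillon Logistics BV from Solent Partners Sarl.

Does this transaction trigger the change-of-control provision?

The purchase adds only to Linh's holdings (Solent's stake shrinks), so Linh is the only person who could newly come to control Quillon.
Linh holds 90% of Ardent, so Linh controls Ardent.
Ardent holds 45% of Crestway, so Linh controls Crestway.
Linh and Crestway together hold 36% + 35% = 71% of Redfern, so Linh controls Redfern.
Neither Linh nor any entity Linh controls holds any voting interest in Quillon.
So before the transaction, Linh does not control Quillon.
After the purchase, Linh holds 71% of Quillon directly, and Solent's stake falls to 14%.
Linh holds 71% of Quillon, so Linh controls Quillon.
Linh did not control Quillon before and does after, so the clause is triggered.

Yes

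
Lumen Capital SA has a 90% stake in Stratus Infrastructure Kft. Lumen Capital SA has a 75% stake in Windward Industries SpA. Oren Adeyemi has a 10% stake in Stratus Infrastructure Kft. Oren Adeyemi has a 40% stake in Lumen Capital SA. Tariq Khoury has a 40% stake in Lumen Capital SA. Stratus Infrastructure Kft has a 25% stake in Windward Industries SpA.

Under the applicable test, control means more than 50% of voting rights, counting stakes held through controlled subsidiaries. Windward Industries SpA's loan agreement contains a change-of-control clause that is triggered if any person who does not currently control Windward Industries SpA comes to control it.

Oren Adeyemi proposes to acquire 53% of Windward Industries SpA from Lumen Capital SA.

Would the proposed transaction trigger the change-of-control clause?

Yes

The purchase adds only to Oren's holdings (Lumen's stake shrinks), so Oren is the only person who could newly come to control Windward.
Oren's largest direct stake is 40% in Lumen, which does not meet the threshold, so Oren controls no company.
Neither Oren nor any entity Oren controls holds any voting interest in Windward.
So before the transaction, Oren does not control Windward.
After the purchase, Oren holds 53% of Windward directly, and Lumen's stake falls to 22%.
Oren holds 53% of Windward, so Oren controls Windward.
Oren did not control Windward before and does after, so the clause is triggered.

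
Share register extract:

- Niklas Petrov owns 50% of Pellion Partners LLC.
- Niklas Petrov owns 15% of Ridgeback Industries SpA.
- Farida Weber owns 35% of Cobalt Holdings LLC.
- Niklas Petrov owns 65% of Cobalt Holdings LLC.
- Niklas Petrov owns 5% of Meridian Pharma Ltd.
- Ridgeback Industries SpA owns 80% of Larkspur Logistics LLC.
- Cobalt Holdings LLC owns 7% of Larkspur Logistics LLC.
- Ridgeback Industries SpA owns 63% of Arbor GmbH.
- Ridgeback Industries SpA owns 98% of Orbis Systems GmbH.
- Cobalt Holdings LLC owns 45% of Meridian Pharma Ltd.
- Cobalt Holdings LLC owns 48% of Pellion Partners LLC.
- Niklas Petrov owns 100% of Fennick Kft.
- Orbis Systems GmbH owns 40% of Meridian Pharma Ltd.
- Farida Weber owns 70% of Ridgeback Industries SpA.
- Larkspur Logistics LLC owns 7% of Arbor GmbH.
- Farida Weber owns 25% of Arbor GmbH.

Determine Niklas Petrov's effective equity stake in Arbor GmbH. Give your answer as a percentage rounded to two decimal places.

Niklas reaches Arbor along 3 paths.
Via Ridgeback: 15% × 63% = 9.45%.
Via Ridgeback → Larkspur: 15% × 80% × 7% = 0.84%.
Via Cobalt → Larkspur: 65% × 7% × 7% = 0.3185%.
Total: 9.45% + 0.84% + 0.3185% = 10.6085%.
Rounded: 10.61%.

10.61%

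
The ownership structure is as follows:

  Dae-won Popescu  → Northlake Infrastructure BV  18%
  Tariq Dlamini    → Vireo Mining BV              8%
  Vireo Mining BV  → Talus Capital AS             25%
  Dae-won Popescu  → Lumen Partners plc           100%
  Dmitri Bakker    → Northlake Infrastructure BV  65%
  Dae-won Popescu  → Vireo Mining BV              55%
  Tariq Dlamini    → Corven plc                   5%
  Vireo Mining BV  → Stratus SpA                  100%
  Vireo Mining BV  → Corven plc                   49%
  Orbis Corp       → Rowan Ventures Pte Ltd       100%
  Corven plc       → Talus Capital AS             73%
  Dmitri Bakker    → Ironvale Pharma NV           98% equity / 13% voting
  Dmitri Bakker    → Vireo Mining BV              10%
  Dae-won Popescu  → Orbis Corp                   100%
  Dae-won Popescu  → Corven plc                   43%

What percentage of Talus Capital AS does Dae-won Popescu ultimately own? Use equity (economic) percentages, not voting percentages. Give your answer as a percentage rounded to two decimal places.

Dae-won reaches Talus along 3 paths.
Via Corven: 43% × 73% = 31.39%.
Via Vireo → Corven: 55% × 49% × 73% = 19.6735%.
Via Vireo: 55% × 25% = 13.75%.
Total: 31.39% + 19.6735% + 13.75% = 64.8135%.
Rounded: 64.81%.

64.81%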